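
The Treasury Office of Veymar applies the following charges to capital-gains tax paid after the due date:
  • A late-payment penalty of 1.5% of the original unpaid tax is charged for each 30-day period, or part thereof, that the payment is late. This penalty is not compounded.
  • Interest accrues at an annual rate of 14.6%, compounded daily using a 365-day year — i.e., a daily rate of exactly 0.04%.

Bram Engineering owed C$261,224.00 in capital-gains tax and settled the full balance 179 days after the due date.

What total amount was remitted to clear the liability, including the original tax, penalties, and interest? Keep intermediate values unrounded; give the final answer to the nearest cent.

Penalty periods: ⌈179/30⌉ = 6; penalty = 6 × 1.5% × C$261,224.00 = C$23,510.16
Interest: C$261,224.00 × ((1 + 0.0004)^179 − 1) = C$261,224.00 × 0.07421019… = C$19,385.4825…
Total = C$261,224.00 + C$23,510.1600 + C$19,385.4825… = C$304,119.64

C$304,119.64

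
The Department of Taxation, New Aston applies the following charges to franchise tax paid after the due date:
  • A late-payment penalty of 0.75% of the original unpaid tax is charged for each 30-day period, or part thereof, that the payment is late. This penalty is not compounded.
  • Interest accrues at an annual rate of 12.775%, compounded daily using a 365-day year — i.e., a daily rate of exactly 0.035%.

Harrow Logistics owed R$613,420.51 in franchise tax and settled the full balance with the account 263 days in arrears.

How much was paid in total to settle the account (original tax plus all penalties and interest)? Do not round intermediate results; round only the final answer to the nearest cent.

R$713,961.35

Penalty periods: ⌈263/30⌉ = 9; penalty = 9 × 0.75% × R$613,420.51 = R$41,405.88…
Interest: R$613,420.51 × ((1 + 0.00035)^263 − 1) = R$613,420.51 × 0.09640198… = R$59,134.9542…
Total = R$613,420.51 + R$41,405.8844… + R$59,134.9542… = R$713,961.35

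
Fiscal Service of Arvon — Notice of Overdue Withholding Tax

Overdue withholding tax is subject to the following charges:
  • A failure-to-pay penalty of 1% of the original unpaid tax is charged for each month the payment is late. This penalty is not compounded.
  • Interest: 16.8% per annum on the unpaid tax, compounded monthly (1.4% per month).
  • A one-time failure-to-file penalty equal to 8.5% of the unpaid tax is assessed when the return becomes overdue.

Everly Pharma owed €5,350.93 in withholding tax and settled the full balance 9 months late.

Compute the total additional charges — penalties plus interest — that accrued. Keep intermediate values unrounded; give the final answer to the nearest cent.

€1,649.65

Failure-to-file penalty: 8.5% × €5,350.93 = €454.83…
Failure-to-pay penalty: 9 × 1% × €5,350.93 = €481.58…
Interest: €5,350.93 × ((1 + 0.014)^9 − 1) = €5,350.93 × 0.1332914… = €713.2330…
Penalties + interest = €936.4128… + €713.2330… = €1,649.65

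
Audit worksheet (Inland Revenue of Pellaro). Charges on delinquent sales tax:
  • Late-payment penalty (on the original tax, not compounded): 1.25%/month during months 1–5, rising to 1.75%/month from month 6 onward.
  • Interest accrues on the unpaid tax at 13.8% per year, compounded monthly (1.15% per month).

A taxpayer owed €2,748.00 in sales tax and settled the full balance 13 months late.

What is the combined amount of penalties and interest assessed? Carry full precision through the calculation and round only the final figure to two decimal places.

Penalty, months 1–5: 5 × 1.25% × €2,748.00 = €171.75
Penalty, months 6–13: 8 × 1.75% × €2,748.00 = €384.72
Interest: €2,748.00 × ((1 + 0.0115)^13 − 1) = €2,748.00 × 0.1602632… = €440.4034…
Penalties + interest = €556.4700 + €440.4034… = €996.87

€996.87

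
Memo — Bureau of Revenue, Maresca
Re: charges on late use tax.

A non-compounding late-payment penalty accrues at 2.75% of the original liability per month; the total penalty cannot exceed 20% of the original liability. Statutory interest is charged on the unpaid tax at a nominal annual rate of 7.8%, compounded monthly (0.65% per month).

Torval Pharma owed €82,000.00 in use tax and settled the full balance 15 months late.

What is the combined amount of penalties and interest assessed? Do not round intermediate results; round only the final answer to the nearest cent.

Penalty (uncapped): 15 × 2.75% × €82,000.00 = €33,825.00; cap = 20% × €82,000.00 = €16,400.00 → penalty = €16,400.00
Interest: €82,000.00 × ((1 + 0.0065)^15 − 1) = €82,000.00 × 0.1020637… = €8,369.2214…
Penalties + interest = €16,400.0000 + €8,369.2214… = €24,769.22

€24,769.22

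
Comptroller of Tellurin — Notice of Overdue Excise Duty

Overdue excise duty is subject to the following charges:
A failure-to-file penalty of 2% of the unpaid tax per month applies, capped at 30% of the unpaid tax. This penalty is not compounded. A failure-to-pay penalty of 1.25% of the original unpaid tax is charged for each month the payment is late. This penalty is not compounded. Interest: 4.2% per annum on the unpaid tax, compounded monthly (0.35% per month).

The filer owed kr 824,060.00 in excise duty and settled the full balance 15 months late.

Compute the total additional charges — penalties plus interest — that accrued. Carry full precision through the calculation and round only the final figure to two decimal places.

kr 446,068.59

Failure-to-file: 15 × 2% × kr 824,060.00 = kr 247,218.00, capped at 30% × kr 824,060.00 = kr 247,218.00
Failure-to-pay penalty = 1.25% × kr 824,060.00 × 15 mo = kr 154,511.25
Interest: kr 824,060.00 × ((1 + 0.0035)^15 − 1) = kr 824,060.00 × 0.0538060… = kr 44,339.3431…
Penalties + interest = kr 401,729.2500 + kr 44,339.3431… = kr 446,068.59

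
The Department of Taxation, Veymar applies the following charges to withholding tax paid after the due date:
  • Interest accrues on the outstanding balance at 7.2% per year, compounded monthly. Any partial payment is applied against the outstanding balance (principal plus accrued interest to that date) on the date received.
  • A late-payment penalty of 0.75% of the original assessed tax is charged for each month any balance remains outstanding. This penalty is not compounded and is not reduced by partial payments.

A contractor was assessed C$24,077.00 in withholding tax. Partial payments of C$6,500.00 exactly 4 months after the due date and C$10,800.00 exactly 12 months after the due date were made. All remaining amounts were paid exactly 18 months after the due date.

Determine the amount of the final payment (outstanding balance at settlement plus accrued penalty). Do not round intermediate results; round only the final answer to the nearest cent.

Monthly rate = 7.2% ÷ 12 = 0.6%
Balance at month 4: C$24,077.0000 × (1 + 0.006)^4 = C$24,660.0695…
After C$6,500.00 payment: C$24,660.0695… − C$6,500.00 = C$18,160.0695…
Balance at month 12: C$18,160.0695… × (1 + 0.006)^8 = C$19,050.2795…
After C$10,800.00 payment: C$19,050.2795… − C$10,800.00 = C$8,250.2795…
Balance at month 18: C$8,250.2795… × (1 + 0.006)^6 = C$8,551.7805…
Penalty: 18 × 0.75% × C$24,077.00 = C$3,250.40…
Final settlement = outstanding balance + penalty = C$8,551.7805… + C$3,250.40… = C$11,802.18

C$11,802.18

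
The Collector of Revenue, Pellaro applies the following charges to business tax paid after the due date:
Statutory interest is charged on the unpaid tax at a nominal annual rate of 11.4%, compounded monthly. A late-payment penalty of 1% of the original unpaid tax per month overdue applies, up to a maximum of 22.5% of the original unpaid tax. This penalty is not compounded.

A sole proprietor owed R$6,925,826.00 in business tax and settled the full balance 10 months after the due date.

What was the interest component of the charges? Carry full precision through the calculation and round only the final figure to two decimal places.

Interest (11.4%/yr ÷ 12 = 0.95%/month): R$6,925,826.00 × ((1 + 0.0095)^10 − 1) = R$686,805.5269…

R$686,805.53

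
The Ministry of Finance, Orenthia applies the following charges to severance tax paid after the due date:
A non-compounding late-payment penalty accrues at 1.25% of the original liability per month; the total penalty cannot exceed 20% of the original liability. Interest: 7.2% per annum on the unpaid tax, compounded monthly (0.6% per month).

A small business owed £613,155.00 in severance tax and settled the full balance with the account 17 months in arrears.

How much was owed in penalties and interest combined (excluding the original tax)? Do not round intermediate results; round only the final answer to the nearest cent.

£188,266.80

Penalty (uncapped): 17 × 1.25% × £613,155.00 = £130,295.44…; cap = 20% × £613,155.00 = £122,631.00 → penalty = £122,631.00
Interest: £613,155.00 × ((1 + 0.006)^17 − 1) = £613,155.00 × 0.1070460… = £65,635.7982…
Penalties + interest = £122,631.0000 + £65,635.7982… = £188,266.80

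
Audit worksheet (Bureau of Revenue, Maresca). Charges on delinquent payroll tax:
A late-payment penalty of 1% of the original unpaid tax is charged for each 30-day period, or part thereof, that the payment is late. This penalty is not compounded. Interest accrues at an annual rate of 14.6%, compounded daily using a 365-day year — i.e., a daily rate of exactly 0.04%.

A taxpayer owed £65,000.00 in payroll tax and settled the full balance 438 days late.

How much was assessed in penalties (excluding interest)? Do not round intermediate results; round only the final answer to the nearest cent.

Penalty periods: ⌈438/30⌉ = 15; penalty = 15 × 1% × £65,000.00 = £9,750.00

£9,750.00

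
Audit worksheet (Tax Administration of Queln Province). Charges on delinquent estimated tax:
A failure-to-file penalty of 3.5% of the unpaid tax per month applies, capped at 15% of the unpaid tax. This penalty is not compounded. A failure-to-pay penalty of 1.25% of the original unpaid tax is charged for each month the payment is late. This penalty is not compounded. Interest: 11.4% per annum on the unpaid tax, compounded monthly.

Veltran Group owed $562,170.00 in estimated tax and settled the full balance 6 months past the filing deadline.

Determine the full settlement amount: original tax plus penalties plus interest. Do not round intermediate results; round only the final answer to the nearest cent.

$721,472.69

Failure-to-file: 6 × 3.5% × $562,170.00 = $118,055.70, capped at 15% × $562,170.00 = $84,325.50
Failure-to-pay penalty = 1.25% × $562,170.00 × 6 mo = $42,162.75
Interest (11.4%/yr ÷ 12 = 0.95%/month): $562,170.00 × ((1 + 0.0095)^6 − 1) = $32,814.4364…
Total = $562,170.00 + $126,488.2500 + $32,814.4364… = $721,472.69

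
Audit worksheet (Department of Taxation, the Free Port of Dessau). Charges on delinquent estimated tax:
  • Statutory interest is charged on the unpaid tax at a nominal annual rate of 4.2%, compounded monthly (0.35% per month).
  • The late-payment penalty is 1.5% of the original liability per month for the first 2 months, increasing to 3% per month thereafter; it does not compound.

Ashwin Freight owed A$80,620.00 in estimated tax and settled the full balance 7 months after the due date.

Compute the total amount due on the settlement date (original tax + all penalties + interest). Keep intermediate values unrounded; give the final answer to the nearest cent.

Penalty, months 1–2: 2 × 1.5% × A$80,620.00 = A$2,418.60
Penalty, months 3–7: 5 × 3% × A$80,620.00 = A$12,093.00
Interest: A$80,620.00 × ((1 + 0.0035)^7 − 1) = A$80,620.00 × 0.0247588… = A$1,996.0509…
Total = A$80,620.00 + A$14,511.6000 + A$1,996.0509… = A$97,127.65

A$97,127.65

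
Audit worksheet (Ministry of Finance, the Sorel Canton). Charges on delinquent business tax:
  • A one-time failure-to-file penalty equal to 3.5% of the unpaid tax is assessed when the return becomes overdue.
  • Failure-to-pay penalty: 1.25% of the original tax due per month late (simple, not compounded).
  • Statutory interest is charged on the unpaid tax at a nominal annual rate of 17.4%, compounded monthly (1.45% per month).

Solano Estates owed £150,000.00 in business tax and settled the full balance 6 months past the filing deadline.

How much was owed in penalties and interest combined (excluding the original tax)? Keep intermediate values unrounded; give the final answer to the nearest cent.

Failure-to-file penalty: 3.5% × £150,000.00 = £5,250.00
Failure-to-pay penalty: 6 × 1.25% × £150,000.00 = £11,250.00
Interest: £150,000.00 × ((1 + 0.0145)^6 − 1) = £150,000.00 × 0.0902154… = £13,532.3084…
Penalties + interest = £16,500.0000 + £13,532.3084… = £30,032.31

£30,032.31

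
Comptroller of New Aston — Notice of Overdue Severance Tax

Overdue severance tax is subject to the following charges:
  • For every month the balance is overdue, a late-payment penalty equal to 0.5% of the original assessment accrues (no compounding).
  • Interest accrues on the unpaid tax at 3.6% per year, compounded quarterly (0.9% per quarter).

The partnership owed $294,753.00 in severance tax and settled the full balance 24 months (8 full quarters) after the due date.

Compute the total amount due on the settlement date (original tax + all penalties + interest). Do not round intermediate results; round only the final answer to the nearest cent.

$352,026.25

Late-payment penalty = 0.5% × $294,753.00 × 24 mo = $35,370.36
Interest: $294,753.00 × ((1 + 0.009)^8 − 1) = $294,753.00 × 0.0743093… = $21,902.8852…
Total = $294,753.00 + $35,370.3600 + $21,902.8852… = $352,026.25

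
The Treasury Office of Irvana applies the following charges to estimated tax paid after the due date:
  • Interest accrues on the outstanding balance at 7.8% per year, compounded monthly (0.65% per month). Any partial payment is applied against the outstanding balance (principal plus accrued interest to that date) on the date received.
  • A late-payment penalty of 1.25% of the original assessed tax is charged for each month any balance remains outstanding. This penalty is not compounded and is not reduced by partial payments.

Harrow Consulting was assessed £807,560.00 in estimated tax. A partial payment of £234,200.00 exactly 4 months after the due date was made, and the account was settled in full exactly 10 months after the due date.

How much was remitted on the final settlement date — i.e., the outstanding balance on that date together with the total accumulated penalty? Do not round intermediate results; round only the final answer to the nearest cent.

£719,075.17

Balance at month 4: £807,560.0000 × (1 + 0.0065)^4 = £828,762.1650…
After £234,200.00 payment: £828,762.1650… − £234,200.00 = £594,562.1650…
Balance at month 10: £594,562.1650… × (1 + 0.0065)^6 = £618,130.1748…
Penalty: 10 × 1.25% × £807,560.00 = £100,945.00
Final settlement = outstanding balance + penalty = £618,130.1748… + £100,945.00 = £719,075.17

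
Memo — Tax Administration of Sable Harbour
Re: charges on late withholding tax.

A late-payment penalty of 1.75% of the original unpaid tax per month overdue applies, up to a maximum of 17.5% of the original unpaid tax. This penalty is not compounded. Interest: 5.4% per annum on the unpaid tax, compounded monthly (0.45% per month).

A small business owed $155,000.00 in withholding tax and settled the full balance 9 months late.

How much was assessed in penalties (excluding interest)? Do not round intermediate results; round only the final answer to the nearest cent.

Penalty: 9 × 1.75% × $155,000.00 = $24,412.50 (below the 17.5% cap of $27,125.00)

$24,412.50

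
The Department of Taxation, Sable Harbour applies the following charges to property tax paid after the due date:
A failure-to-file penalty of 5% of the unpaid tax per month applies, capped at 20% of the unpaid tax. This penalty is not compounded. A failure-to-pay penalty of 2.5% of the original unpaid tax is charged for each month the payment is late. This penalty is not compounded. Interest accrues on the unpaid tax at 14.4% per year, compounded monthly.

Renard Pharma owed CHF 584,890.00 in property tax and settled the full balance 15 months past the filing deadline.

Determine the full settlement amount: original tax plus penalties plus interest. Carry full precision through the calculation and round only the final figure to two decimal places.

CHF 1,035,802.35

Failure-to-file: 15 × 5% × CHF 584,890.00 = CHF 438,667.50, capped at 20% × CHF 584,890.00 = CHF 116,978.00
Failure-to-pay penalty = 2.5% × CHF 584,890.00 × 15 mo = CHF 219,333.75
Interest (14.4%/yr ÷ 12 = 1.2%/month): CHF 584,890.00 × ((1 + 0.012)^15 − 1) = CHF 114,600.6017…
Total = CHF 584,890.00 + CHF 336,311.7500 + CHF 114,600.6017… = CHF 1,035,802.35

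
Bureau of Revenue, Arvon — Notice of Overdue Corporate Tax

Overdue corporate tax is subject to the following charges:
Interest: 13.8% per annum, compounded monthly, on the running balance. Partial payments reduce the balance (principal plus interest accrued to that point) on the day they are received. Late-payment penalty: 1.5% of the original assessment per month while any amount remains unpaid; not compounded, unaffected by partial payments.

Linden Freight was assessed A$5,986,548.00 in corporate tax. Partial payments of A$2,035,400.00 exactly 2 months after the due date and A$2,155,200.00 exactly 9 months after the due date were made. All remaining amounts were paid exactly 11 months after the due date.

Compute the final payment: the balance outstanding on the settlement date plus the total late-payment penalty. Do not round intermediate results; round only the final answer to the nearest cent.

Monthly rate = 13.8% ÷ 12 = 1.15%
Balance at month 2: A$5,986,548.0000 × (1 + 0.0115)^2 = A$6,125,030.3250…
After A$2,035,400.00 payment: A$6,125,030.3250… − A$2,035,400.00 = A$4,089,630.3250…
Balance at month 9: A$4,089,630.3250… × (1 + 0.0115)^7 = A$4,430,423.7063…
After A$2,155,200.00 payment: A$4,430,423.7063… − A$2,155,200.00 = A$2,275,223.7063…
Balance at month 11: A$2,275,223.7063… × (1 + 0.0115)^2 = A$2,327,854.7499…
Penalty: 11 × 1.5% × A$5,986,548.00 = A$987,780.42
Final settlement = outstanding balance + penalty = A$2,327,854.7499… + A$987,780.42 = A$3,315,635.17

A$3,315,635.17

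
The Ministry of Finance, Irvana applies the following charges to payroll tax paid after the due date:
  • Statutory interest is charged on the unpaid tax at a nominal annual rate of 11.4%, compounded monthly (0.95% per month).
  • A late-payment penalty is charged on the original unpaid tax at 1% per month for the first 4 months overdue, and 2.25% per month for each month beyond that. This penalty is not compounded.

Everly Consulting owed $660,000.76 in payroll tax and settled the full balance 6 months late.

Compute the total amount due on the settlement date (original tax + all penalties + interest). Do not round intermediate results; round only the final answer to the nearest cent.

$754,625.74

Penalty, months 1–4: 4 × 1% × $660,000.76 = $26,400.03…
Penalty, months 5–6: 2 × 2.25% × $660,000.76 = $29,700.03…
Interest: $660,000.76 × ((1 + 0.0095)^6 − 1) = $660,000.76 × 0.0583710… = $38,524.9177…
Total = $660,000.76 + $56,100.0646 + $38,524.9177… = $754,625.74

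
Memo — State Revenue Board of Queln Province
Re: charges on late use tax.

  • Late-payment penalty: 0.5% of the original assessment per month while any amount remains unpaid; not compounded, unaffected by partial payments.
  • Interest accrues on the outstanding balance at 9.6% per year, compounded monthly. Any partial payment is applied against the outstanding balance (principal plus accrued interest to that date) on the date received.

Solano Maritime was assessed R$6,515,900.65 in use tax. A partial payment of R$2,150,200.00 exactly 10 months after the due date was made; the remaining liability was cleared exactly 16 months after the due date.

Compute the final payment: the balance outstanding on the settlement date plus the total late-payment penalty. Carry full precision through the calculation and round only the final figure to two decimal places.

Monthly rate = 9.6% ÷ 12 = 0.8%
Balance at month 10: R$6,515,900.6500 × (1 + 0.008)^10 = R$7,056,344.4917…
After R$2,150,200.00 payment: R$7,056,344.4917… − R$2,150,200.00 = R$4,906,144.4917…
Balance at month 16: R$4,906,144.4917… × (1 + 0.008)^6 = R$5,146,399.8673…
Penalty: 16 × 0.5% × R$6,515,900.65 = R$521,272.05…
Final settlement = outstanding balance + penalty = R$5,146,399.8673… + R$521,272.05… = R$5,667,671.92

R$5,667,671.92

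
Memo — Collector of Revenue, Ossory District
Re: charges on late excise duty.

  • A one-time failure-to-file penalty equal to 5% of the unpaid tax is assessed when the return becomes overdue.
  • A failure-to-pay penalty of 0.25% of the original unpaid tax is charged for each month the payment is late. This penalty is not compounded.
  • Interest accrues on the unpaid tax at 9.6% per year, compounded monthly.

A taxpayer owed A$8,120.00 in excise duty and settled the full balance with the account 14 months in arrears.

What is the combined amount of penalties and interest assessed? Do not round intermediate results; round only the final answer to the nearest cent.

Failure-to-file penalty: 5% × A$8,120.00 = A$406.00
Failure-to-pay penalty = 0.25% × A$8,120.00 × 14 mo = A$284.20
Interest (9.6%/yr ÷ 12 = 0.8%/month): A$8,120.00 × ((1 + 0.008)^14 − 1) = A$958.2780…
Penalties + interest = A$690.2000 + A$958.2780… = A$1,648.48

A$1,648.48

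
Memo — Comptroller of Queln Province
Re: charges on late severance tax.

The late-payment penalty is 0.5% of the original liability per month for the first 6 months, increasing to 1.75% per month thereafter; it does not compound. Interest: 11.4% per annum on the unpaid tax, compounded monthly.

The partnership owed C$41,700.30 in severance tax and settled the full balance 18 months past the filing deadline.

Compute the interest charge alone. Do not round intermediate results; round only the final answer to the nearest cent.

C$7,736.80

Interest (11.4%/yr ÷ 12 = 0.95%/month): C$41,700.30 × ((1 + 0.0095)^18 − 1) = C$7,736.8013…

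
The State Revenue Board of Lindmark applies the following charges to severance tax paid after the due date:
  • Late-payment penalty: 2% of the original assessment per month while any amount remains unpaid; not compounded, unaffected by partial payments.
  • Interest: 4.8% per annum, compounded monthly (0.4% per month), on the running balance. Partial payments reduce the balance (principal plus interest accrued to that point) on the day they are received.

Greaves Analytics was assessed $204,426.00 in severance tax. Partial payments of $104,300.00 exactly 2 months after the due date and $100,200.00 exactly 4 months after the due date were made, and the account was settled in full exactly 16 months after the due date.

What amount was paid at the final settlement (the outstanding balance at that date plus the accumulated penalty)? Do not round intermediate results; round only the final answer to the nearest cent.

Balance at month 2: $204,426.0000 × (1 + 0.004)^2 = $206,064.6788…
After $104,300.00 payment: $206,064.6788… − $104,300.00 = $101,764.6788…
Balance at month 4: $101,764.6788… × (1 + 0.004)^2 = $102,580.4245…
After $100,200.00 payment: $102,580.4245… − $100,200.00 = $2,380.4245…
Balance at month 16: $2,380.4245… × (1 + 0.004)^12 = $2,497.2324…
Penalty: 16 × 2% × $204,426.00 = $65,416.32
Final settlement = outstanding balance + penalty = $2,497.2324… + $65,416.32 = $67,913.55

$67,913.55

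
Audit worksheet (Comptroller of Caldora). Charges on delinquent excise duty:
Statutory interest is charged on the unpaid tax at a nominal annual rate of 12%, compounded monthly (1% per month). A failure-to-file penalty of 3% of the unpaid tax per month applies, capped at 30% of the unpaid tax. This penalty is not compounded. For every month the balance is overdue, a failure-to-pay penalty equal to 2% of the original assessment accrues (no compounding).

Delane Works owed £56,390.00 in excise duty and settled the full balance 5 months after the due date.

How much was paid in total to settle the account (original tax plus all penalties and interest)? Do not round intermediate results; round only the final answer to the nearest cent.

Failure-to-file: 5 × 3% × £56,390.00 = £8,458.50 (under the 30% cap)
Failure-to-pay penalty = 2% × £56,390.00 × 5 mo = £5,639.00
Interest: £56,390.00 × ((1 + 0.01)^5 − 1) = £56,390.00 × 0.0510101… = £2,876.4567…
Total = £56,390.00 + £14,097.5000 + £2,876.4567… = £73,363.96

£73,363.96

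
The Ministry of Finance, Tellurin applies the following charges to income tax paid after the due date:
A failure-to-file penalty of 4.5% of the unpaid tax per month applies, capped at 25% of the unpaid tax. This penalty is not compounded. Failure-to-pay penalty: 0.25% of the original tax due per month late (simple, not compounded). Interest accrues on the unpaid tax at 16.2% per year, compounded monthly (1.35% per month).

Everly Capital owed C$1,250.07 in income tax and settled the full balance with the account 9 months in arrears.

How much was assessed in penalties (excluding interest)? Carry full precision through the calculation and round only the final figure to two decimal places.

Failure-to-file: 9 × 4.5% × C$1,250.07 = C$506.28…, capped at 25% × C$1,250.07 = C$312.52…
Failure-to-pay penalty = 0.25% × C$1,250.07 × 9 mo = C$28.13…
Total penalty = C$312.52… + C$28.13… = C$340.64

C$340.64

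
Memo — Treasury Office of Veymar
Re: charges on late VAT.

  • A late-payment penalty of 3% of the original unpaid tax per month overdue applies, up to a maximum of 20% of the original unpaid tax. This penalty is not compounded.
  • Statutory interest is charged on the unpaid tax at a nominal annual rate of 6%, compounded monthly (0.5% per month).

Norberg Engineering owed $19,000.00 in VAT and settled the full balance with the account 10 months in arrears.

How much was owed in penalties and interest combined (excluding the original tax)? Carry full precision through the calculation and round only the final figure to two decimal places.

Penalty (uncapped): 10 × 3% × $19,000.00 = $5,700.00; cap = 20% × $19,000.00 = $3,800.00 → penalty = $3,800.00
Interest: $19,000.00 × ((1 + 0.005)^10 − 1) = $19,000.00 × 0.0511401… = $971.6625…
Penalties + interest = $3,800.0000 + $971.6625… = $4,771.66

$4,771.66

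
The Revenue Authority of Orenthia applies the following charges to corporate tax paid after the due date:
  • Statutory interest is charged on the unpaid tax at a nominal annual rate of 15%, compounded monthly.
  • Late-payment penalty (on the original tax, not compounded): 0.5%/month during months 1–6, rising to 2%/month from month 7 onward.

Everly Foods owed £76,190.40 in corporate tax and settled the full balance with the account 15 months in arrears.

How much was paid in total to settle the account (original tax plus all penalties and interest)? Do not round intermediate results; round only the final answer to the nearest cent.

£107,796.40

Penalty, months 1–6: 6 × 0.5% × £76,190.40 = £2,285.71…
Penalty, months 7–15: 9 × 2% × £76,190.40 = £13,714.27…
Interest (15%/yr ÷ 12 = 1.25%/month): £76,190.40 × ((1 + 0.0125)^15 − 1) = £15,606.0174…
Total = £76,190.40 + £15,999.9840 + £15,606.0174… = £107,796.40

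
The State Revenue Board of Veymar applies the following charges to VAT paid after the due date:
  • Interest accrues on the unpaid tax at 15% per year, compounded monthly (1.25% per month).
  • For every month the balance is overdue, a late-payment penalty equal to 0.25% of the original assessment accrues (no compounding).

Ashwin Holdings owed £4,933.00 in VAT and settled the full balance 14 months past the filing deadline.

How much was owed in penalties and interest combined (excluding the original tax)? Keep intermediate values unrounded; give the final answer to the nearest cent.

£1,109.70

Late-payment penalty: 14 × 0.25% × £4,933.00 = £172.66…
Interest: £4,933.00 × ((1 + 0.0125)^14 − 1) = £4,933.00 × 0.1899547… = £937.0468…
Penalties + interest = £172.6550 + £937.0468… = £1,109.70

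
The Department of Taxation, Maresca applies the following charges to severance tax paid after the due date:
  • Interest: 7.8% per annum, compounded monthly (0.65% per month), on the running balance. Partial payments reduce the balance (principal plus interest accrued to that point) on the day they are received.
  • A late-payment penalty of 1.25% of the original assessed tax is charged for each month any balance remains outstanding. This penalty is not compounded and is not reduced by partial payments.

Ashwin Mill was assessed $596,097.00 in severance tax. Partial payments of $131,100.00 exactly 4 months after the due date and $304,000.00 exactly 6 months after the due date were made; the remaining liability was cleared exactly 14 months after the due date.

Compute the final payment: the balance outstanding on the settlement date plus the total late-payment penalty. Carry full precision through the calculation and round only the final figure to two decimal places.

$296,963.84

Balance at month 4: $596,097.0000 × (1 + 0.0065)^4 = $611,747.2885…
After $131,100.00 payment: $611,747.2885… − $131,100.00 = $480,647.2885…
Balance at month 6: $480,647.2885… × (1 + 0.0065)^2 = $486,916.0106…
After $304,000.00 payment: $486,916.0106… − $304,000.00 = $182,916.0106…
Balance at month 14: $182,916.0106… × (1 + 0.0065)^8 = $192,646.8688…
Penalty: 14 × 1.25% × $596,097.00 = $104,316.98…
Final settlement = outstanding balance + penalty = $192,646.8688… + $104,316.98… = $296,963.84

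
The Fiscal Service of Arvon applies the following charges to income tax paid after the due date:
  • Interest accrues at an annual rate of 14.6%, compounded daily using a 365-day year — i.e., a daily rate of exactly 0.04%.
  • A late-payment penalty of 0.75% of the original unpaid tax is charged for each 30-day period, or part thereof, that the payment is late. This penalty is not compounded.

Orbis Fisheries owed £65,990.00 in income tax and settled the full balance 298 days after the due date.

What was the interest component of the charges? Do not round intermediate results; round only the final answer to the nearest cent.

£8,352.25

Interest: £65,990.00 × ((1 + 0.0004)^298 − 1) = £65,990.00 × 0.12656836… = £8,352.2464…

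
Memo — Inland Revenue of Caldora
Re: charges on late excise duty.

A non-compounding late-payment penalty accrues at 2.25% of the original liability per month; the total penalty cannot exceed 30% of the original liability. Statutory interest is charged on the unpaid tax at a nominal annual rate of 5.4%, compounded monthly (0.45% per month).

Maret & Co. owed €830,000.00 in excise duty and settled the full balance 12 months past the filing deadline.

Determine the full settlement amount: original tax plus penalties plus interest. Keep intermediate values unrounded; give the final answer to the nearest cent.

Penalty: 12 × 2.25% × €830,000.00 = €224,100.00 (below the 30% cap of €249,000.00)
Interest: €830,000.00 × ((1 + 0.0045)^12 − 1) = €830,000.00 × 0.0553568… = €45,946.1041…
Total = €830,000.00 + €224,100.0000 + €45,946.1041… = €1,100,046.10

€1,100,046.10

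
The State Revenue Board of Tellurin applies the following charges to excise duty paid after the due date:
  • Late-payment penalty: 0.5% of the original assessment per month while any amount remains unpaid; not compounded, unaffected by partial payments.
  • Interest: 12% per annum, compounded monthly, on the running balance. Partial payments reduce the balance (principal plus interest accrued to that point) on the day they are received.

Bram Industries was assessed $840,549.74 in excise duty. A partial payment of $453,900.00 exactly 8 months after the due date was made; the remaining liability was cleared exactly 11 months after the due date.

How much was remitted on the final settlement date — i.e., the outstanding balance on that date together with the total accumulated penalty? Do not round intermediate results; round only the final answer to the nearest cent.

$516,351.35

Monthly rate = 12% ÷ 12 = 1%
Balance at month 8: $840,549.7400 × (1 + 0.01)^8 = $910,194.9224…
After $453,900.00 payment: $910,194.9224… − $453,900.00 = $456,294.9224…
Balance at month 11: $456,294.9224… × (1 + 0.01)^3 = $470,121.1148…
Penalty: 11 × 0.5% × $840,549.74 = $46,230.24…
Final settlement = outstanding balance + penalty = $470,121.1148… + $46,230.24… = $516,351.35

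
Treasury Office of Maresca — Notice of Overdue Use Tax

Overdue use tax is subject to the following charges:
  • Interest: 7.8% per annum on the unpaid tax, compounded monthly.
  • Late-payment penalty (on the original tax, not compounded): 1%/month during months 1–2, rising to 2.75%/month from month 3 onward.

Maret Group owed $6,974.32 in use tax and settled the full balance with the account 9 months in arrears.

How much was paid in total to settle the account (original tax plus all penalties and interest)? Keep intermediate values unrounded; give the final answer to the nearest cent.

$8,875.13

Penalty, months 1–2: 2 × 1% × $6,974.32 = $139.49…
Penalty, months 3–9: 7 × 2.75% × $6,974.32 = $1,342.56…
Interest (7.8%/yr ÷ 12 = 0.65%/month): $6,974.32 × ((1 + 0.0065)^9 − 1) = $418.7681…
Total = $6,974.32 + $1,482.0430 + $418.7681… = $8,875.13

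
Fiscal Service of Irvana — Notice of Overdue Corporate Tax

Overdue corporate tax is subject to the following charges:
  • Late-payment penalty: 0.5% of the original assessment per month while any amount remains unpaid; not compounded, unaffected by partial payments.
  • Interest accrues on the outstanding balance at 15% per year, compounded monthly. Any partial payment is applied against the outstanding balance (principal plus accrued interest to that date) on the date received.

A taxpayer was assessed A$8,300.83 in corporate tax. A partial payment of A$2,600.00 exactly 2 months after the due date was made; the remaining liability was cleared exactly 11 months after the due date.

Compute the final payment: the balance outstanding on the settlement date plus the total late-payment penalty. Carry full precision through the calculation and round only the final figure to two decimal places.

A$7,065.26

Monthly rate = 15% ÷ 12 = 1.25%
Balance at month 2: A$8,300.8300 × (1 + 0.0125)^2 = A$8,509.6478…
After A$2,600.00 payment: A$8,509.6478… − A$2,600.00 = A$5,909.6478…
Balance at month 11: A$5,909.6478… × (1 + 0.0125)^9 = A$6,608.7129…
Penalty: 11 × 0.5% × A$8,300.83 = A$456.55…
Final settlement = outstanding balance + penalty = A$6,608.7129… + A$456.55… = A$7,065.26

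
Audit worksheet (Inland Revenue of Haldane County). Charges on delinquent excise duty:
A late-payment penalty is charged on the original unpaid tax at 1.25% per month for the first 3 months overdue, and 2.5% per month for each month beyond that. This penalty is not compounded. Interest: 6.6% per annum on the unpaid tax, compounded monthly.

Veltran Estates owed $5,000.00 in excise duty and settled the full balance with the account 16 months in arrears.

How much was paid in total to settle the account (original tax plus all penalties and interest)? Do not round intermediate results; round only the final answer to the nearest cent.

$7,271.12

Penalty, months 1–3: 3 × 1.25% × $5,000.00 = $187.50
Penalty, months 4–16: 13 × 2.5% × $5,000.00 = $1,625.00
Interest (6.6%/yr ÷ 12 = 0.55%/month): $5,000.00 × ((1 + 0.0055)^16 − 1) = $458.6243…
Total = $5,000.00 + $1,812.5000 + $458.6243… = $7,271.12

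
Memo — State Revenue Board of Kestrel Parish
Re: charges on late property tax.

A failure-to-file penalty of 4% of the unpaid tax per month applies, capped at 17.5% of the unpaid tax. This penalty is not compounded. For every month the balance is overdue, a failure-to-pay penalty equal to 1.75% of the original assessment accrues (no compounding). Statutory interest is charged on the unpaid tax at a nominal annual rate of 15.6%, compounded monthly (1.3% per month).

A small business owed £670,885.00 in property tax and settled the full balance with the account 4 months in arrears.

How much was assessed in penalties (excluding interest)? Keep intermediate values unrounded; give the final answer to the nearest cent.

£154,303.55

Failure-to-file: 4 × 4% × £670,885.00 = £107,341.60 (under the 17.5% cap)
Failure-to-pay penalty = 1.75% × £670,885.00 × 4 mo = £46,961.95
Total penalty = £107,341.60 + £46,961.95 = £154,303.55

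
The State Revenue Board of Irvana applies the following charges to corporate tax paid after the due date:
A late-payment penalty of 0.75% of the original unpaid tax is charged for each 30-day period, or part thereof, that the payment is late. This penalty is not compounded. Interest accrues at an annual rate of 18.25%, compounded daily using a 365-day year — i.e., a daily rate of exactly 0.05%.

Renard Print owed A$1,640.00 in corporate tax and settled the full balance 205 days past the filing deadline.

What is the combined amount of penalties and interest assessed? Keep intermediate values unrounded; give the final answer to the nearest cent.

Penalty periods: ⌈205/30⌉ = 7; penalty = 7 × 0.75% × A$1,640.00 = A$86.10
Interest: A$1,640.00 × ((1 + 0.0005)^205 − 1) = A$1,640.00 × 0.10790892… = A$176.9706…
Penalties + interest = A$86.1000 + A$176.9706… = A$263.07

A$263.07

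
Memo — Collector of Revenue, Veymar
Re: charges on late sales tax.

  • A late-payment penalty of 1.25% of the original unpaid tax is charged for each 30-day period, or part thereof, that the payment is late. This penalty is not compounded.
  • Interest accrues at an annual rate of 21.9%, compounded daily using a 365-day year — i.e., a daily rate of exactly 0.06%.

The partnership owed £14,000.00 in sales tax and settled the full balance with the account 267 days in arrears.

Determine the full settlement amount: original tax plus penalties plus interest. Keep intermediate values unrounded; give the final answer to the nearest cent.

£18,006.65

Penalty periods: ⌈267/30⌉ = 9; penalty = 9 × 1.25% × £14,000.00 = £1,575.00
Interest: £14,000.00 × ((1 + 0.0006)^267 − 1) = £14,000.00 × 0.17368921… = £2,431.6489…
Total = £14,000.00 + £1,575.0000 + £2,431.6489… = £18,006.65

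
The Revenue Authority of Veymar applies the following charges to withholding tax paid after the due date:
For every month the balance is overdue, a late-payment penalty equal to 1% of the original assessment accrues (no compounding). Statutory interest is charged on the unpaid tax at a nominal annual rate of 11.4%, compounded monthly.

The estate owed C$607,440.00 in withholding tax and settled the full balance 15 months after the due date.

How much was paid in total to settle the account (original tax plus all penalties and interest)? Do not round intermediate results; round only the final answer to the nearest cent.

C$791,116.32

Late-payment penalty = 1% × C$607,440.00 × 15 mo = C$91,116.00
Interest (11.4%/yr ÷ 12 = 0.95%/month): C$607,440.00 × ((1 + 0.0095)^15 − 1) = C$92,560.3160…
Total = C$607,440.00 + C$91,116.0000 + C$92,560.3160… = C$791,116.32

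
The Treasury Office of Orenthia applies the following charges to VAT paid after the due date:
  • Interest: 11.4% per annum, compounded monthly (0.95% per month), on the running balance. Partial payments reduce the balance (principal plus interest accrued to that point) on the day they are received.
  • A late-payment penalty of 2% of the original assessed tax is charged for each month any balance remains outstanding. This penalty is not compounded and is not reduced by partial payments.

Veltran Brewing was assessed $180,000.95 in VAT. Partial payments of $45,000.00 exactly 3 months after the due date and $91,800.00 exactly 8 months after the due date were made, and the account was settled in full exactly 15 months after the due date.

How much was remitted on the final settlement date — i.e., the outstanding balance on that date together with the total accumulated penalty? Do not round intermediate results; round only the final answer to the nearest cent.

$112,941.19

Balance at month 3: $180,000.9500 × (1 + 0.0095)^3 = $185,179.8667…
After $45,000.00 payment: $185,179.8667… − $45,000.00 = $140,179.8667…
Balance at month 8: $140,179.8667… × (1 + 0.0095)^5 = $146,966.1302…
After $91,800.00 payment: $146,966.1302… − $91,800.00 = $55,166.1302…
Balance at month 15: $55,166.1302… × (1 + 0.0095)^7 = $58,940.9028…
Penalty: 15 × 2% × $180,000.95 = $54,000.29…
Final settlement = outstanding balance + penalty = $58,940.9028… + $54,000.29… = $112,941.19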